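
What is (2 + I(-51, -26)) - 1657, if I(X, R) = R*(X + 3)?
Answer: -407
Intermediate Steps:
I(X, R) = R*(3 + X)
(2 + I(-51, -26)) - 1657 = (2 - 26*(3 - 51)) - 1657 = (2 - 26*(-48)) - 1657 = (2 + 1248) - 1657 = 1250 - 1657 = -407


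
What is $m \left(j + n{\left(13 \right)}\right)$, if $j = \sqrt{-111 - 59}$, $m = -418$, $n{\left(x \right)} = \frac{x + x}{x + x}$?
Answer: $-418 - 418 i \sqrt{170} \approx -418.0 - 5450.1 i$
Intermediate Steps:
$n{\left(x \right)} = 1$ ($n{\left(x \right)} = \frac{2 x}{2 x} = 2 x \frac{1}{2 x} = 1$)
$j = i \sqrt{170}$ ($j = \sqrt{-170} = i \sqrt{170} \approx 13.038 i$)
$m \left(j + n{\left(13 \right)}\right) = - 418 \left(i \sqrt{170} + 1\right) = - 418 \left(1 + i \sqrt{170}\right) = -418 - 418 i \sqrt{170}$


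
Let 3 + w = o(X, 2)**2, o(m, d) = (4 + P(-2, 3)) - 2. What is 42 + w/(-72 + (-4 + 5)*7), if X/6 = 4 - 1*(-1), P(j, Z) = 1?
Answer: 2724/65 ≈ 41.908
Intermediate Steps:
X = 30 (X = 6*(4 - 1*(-1)) = 6*(4 + 1) = 6*5 = 30)
o(m, d) = 3 (o(m, d) = (4 + 1) - 2 = 5 - 2 = 3)
w = 6 (w = -3 + 3**2 = -3 + 9 = 6)
42 + w/(-72 + (-4 + 5)*7) = 42 + 6/(-72 + (-4 + 5)*7) = 42 + 6/(-72 + 1*7) = 42 + 6/(-72 + 7) = 42 + 6/(-65) = 42 + 6*(-1/65) = 42 - 6/65 = 2724/65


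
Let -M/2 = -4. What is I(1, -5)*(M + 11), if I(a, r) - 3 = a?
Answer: 76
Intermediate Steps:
M = 8 (M = -2*(-4) = 8)
I(a, r) = 3 + a
I(1, -5)*(M + 11) = (3 + 1)*(8 + 11) = 4*19 = 76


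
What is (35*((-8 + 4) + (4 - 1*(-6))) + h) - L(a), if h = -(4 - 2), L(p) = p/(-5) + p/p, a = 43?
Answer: 1078/5 ≈ 215.60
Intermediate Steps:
L(p) = 1 - p/5 (L(p) = p*(-⅕) + 1 = -p/5 + 1 = 1 - p/5)
h = -2 (h = -1*2 = -2)
(35*((-8 + 4) + (4 - 1*(-6))) + h) - L(a) = (35*((-8 + 4) + (4 - 1*(-6))) - 2) - (1 - ⅕*43) = (35*(-4 + (4 + 6)) - 2) - (1 - 43/5) = (35*(-4 + 10) - 2) - 1*(-38/5) = (35*6 - 2) + 38/5 = (210 - 2) + 38/5 = 208 + 38/5 = 1078/5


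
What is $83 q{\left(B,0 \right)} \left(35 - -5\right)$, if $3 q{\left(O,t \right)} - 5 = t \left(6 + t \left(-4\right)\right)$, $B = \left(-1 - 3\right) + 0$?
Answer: $\frac{16600}{3} \approx 5533.3$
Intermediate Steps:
$B = -4$ ($B = -4 + 0 = -4$)
$q{\left(O,t \right)} = \frac{5}{3} + \frac{t \left(6 - 4 t\right)}{3}$ ($q{\left(O,t \right)} = \frac{5}{3} + \frac{t \left(6 + t \left(-4\right)\right)}{3} = \frac{5}{3} + \frac{t \left(6 - 4 t\right)}{3}$)
$83 q{\left(B,0 \right)} \left(35 - -5\right) = 83 \left(\frac{5}{3} + 2 \cdot 0 - \frac{4 \cdot 0^{2}}{3}\right) \left(35 - -5\right) = 83 \left(\frac{5}{3} + 0 - 0\right) \left(35 + 5\right) = 83 \left(\frac{5}{3} + 0 + 0\right) 40 = 83 \cdot \frac{5}{3} \cdot 40 = \frac{415}{3} \cdot 40 = \frac{16600}{3}$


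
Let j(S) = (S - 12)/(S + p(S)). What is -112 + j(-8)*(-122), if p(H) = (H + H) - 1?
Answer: -1048/5 ≈ -209.60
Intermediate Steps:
p(H) = -1 + 2*H (p(H) = 2*H - 1 = -1 + 2*H)
j(S) = (-12 + S)/(-1 + 3*S) (j(S) = (S - 12)/(S + (-1 + 2*S)) = (-12 + S)/(-1 + 3*S))
-112 + j(-8)*(-122) = -112 + ((-12 - 8)/(-1 + 3*(-8)))*(-122) = -112 + (-20/(-1 - 24))*(-122) = -112 + (-20/(-25))*(-122) = -112 - 1/25*(-20)*(-122) = -112 + (⅘)*(-122) = -112 - 488/5 = -1048/5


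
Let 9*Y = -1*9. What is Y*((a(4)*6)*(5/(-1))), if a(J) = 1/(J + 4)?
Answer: 15/4 ≈ 3.7500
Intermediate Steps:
a(J) = 1/(4 + J)
Y = -1 (Y = (-1*9)/9 = (⅑)*(-9) = -1)
Y*((a(4)*6)*(5/(-1))) = -6/(4 + 4)*5/(-1) = -6/8*5*(-1) = -(⅛)*6*(-5) = -3*(-5)/4 = -1*(-15/4) = 15/4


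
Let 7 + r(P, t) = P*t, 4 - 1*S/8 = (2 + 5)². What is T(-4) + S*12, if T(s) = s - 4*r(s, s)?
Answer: -4360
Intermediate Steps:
S = -360 (S = 32 - 8*(2 + 5)² = 32 - 8*7² = 32 - 8*49 = 32 - 392 = -360)
r(P, t) = -7 + P*t
T(s) = 28 + s - 4*s² (T(s) = s - 4*(-7 + s*s) = s - 4*(-7 + s²) = s + (28 - 4*s²) = 28 + s - 4*s²)
T(-4) + S*12 = (28 - 4 - 4*(-4)²) - 360*12 = (28 - 4 - 4*16) - 4320 = (28 - 4 - 64) - 4320 = -40 - 4320 = -4360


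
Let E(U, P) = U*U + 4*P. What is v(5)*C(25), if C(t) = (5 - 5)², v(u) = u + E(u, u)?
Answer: 0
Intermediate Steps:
E(U, P) = U² + 4*P
v(u) = u² + 5*u (v(u) = u + (u² + 4*u) = u² + 5*u)
C(t) = 0 (C(t) = 0² = 0)
v(5)*C(25) = (5*(5 + 5))*0 = (5*10)*0 = 50*0 = 0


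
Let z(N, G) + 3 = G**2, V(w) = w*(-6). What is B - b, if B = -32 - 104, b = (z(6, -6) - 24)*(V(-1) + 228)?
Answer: -2242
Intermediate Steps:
V(w) = -6*w
z(N, G) = -3 + G**2
b = 2106 (b = ((-3 + (-6)**2) - 24)*(-6*(-1) + 228) = ((-3 + 36) - 24)*(6 + 228) = (33 - 24)*234 = 9*234 = 2106)
B = -136
B - b = -136 - 1*2106 = -136 - 2106 = -2242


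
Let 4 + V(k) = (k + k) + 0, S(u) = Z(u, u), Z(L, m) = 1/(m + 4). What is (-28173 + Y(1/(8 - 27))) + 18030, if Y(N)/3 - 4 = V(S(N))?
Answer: -253537/25 ≈ -10141.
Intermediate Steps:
Z(L, m) = 1/(4 + m)
S(u) = 1/(4 + u)
V(k) = -4 + 2*k (V(k) = -4 + ((k + k) + 0) = -4 + (2*k + 0) = -4 + 2*k)
Y(N) = 6/(4 + N) (Y(N) = 12 + 3*(-4 + 2/(4 + N)) = 12 + (-12 + 6/(4 + N)) = 6/(4 + N))
(-28173 + Y(1/(8 - 27))) + 18030 = (-28173 + 6/(4 + 1/(8 - 27))) + 18030 = (-28173 + 6/(4 + 1/(-19))) + 18030 = (-28173 + 6/(4 - 1/19)) + 18030 = (-28173 + 6/(75/19)) + 18030 = (-28173 + 6*(19/75)) + 18030 = (-28173 + 38/25) + 18030 = -704287/25 + 18030 = -253537/25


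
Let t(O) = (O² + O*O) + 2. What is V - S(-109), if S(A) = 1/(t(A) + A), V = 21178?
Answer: 500965589/23655 ≈ 21178.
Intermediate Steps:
t(O) = 2 + 2*O² (t(O) = (O² + O²) + 2 = 2*O² + 2 = 2 + 2*O²)
S(A) = 1/(2 + A + 2*A²) (S(A) = 1/((2 + 2*A²) + A) = 1/(2 + A + 2*A²))
V - S(-109) = 21178 - 1/(2 - 109 + 2*(-109)²) = 21178 - 1/(2 - 109 + 2*11881) = 21178 - 1/(2 - 109 + 23762) = 21178 - 1/23655 = 500965589/23655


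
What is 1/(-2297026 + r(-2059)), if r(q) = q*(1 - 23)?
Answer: -1/2251728 ≈ -4.4410e-7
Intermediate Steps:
r(q) = -22*q (r(q) = q*(-22) = -22*q)
1/(-2297026 + r(-2059)) = 1/(-2297026 - 22*(-2059)) = 1/(-2297026 + 45298) = 1/(-2251728) = -1/2251728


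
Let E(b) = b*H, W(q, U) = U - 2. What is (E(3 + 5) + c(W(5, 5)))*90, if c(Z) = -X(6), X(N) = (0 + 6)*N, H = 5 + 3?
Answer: 2520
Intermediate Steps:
W(q, U) = -2 + U
H = 8
X(N) = 6*N
c(Z) = -36 (c(Z) = -6*6 = -1*36 = -36)
E(b) = 8*b (E(b) = b*8 = 8*b)
(E(3 + 5) + c(W(5, 5)))*90 = (8*(3 + 5) - 36)*90 = (8*8 - 36)*90 = (64 - 36)*90 = 28*90 = 2520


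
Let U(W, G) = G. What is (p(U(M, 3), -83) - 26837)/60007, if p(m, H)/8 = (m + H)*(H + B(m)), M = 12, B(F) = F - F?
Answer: 26283/60007 ≈ 0.43800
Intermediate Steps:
B(F) = 0
p(m, H) = 8*H*(H + m) (p(m, H) = 8*((m + H)*(H + 0)) = 8*((H + m)*H) = 8*(H*(H + m)) = 8*H*(H + m))
(p(U(M, 3), -83) - 26837)/60007 = (8*(-83)*(-83 + 3) - 26837)/60007 = (8*(-83)*(-80) - 26837)*(1/60007) = (53120 - 26837)*(1/60007) = 26283*(1/60007) = 26283/60007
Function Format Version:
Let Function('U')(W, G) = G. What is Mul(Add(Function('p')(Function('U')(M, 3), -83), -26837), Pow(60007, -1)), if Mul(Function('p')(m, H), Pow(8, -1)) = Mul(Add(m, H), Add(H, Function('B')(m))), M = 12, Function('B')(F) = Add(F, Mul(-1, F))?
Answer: Rational(26283, 60007) ≈ 0.43800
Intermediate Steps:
Function('B')(F) = 0
Function('p')(m, H) = Mul(8, H, Add(H, m)) (Function('p')(m, H) = Mul(8, Mul(Add(m, H), Add(H, 0))) = Mul(8, Mul(Add(H, m), H)) = Mul(8, Mul(H, Add(H, m))) = Mul(8, H, Add(H, m)))
Mul(Add(Function('p')(Function('U')(M, 3), -83), -26837), Pow(60007, -1)) = Mul(Add(Mul(8, -83, Add(-83, 3)), -26837), Pow(60007, -1)) = Mul(Add(Mul(8, -83, -80), -26837), Rational(1, 60007)) = Mul(Add(53120, -26837), Rational(1, 60007)) = Mul(26283, Rational(1, 60007)) = Rational(26283, 60007)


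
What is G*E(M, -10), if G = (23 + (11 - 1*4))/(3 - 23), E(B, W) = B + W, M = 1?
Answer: 27/2 ≈ 13.500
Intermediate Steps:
G = -3/2 (G = (23 + (11 - 4))/(-20) = (23 + 7)*(-1/20) = 30*(-1/20) = -3/2 ≈ -1.5000)
G*E(M, -10) = -3*(1 - 10)/2 = -3/2*(-9) = 27/2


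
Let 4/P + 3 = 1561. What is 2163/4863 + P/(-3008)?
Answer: 844733515/1899189536 ≈ 0.44479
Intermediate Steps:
P = 2/779 (P = 4/(-3 + 1561) = 4/1558 = 4*(1/1558) = 2/779 ≈ 0.0025674)
2163/4863 + P/(-3008) = 2163/4863 + (2/779)/(-3008) = 2163*(1/4863) + (2/779)*(-1/3008) = 721/1621 - 1/1171616 = 844733515/1899189536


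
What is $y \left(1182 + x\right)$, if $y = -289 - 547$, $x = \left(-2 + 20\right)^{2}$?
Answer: $-1259016$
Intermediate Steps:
$x = 324$ ($x = 18^{2} = 324$)
$y = -836$
$y \left(1182 + x\right) = - 836 \left(1182 + 324\right) = \left(-836\right) 1506 = -1259016$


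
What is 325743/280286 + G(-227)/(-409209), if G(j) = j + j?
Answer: 133424217131/114695553774 ≈ 1.1633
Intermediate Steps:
G(j) = 2*j
325743/280286 + G(-227)/(-409209) = 325743/280286 + (2*(-227))/(-409209) = 325743*(1/280286) - 454*(-1/409209) = 325743/280286 + 454/409209 = 133424217131/114695553774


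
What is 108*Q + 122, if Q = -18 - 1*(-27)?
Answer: 1094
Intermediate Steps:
Q = 9 (Q = -18 + 27 = 9)
108*Q + 122 = 108*9 + 122 = 972 + 122 = 1094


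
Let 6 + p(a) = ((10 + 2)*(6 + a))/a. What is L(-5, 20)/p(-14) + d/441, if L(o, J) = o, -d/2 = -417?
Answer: -1159/294 ≈ -3.9422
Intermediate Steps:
d = 834 (d = -2*(-417) = 834)
p(a) = -6 + (72 + 12*a)/a (p(a) = -6 + ((10 + 2)*(6 + a))/a = -6 + (12*(6 + a))/a = -6 + (72 + 12*a)/a)
L(-5, 20)/p(-14) + d/441 = -5/(6 + 72/(-14)) + 834/441 = -5/(6 + 72*(-1/14)) + 834*(1/441) = -5/(6 - 36/7) + 278/147 = -5/6/7 + 278/147 = -5*7/6 + 278/147 = -35/6 + 278/147 = -1159/294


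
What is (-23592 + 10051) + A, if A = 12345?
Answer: -1196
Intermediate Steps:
(-23592 + 10051) + A = (-23592 + 10051) + 12345 = -13541 + 12345 = -1196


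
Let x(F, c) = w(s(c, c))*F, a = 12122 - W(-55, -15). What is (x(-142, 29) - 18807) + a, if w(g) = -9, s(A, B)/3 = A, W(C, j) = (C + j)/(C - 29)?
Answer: -32447/6 ≈ -5407.8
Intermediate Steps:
W(C, j) = (C + j)/(-29 + C)
s(A, B) = 3*A
a = 72727/6 (a = 12122 - (-55 - 15)/(-29 - 55) = 12122 - (-70)/(-84) = 12122 - (-1)*(-70)/84 = 12122 - 1*⅚ = 12122 - ⅚ = 72727/6 ≈ 12121.)
x(F, c) = -9*F
(x(-142, 29) - 18807) + a = (-9*(-142) - 18807) + 72727/6 = (1278 - 18807) + 72727/6 = -17529 + 72727/6 = -32447/6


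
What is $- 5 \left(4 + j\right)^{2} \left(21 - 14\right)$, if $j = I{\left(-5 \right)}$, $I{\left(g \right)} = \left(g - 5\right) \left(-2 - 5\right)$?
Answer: $-191660$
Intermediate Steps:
$I{\left(g \right)} = 35 - 7 g$ ($I{\left(g \right)} = \left(-5 + g\right) \left(-7\right) = 35 - 7 g$)
$j = 70$ ($j = 35 - -35 = 35 + 35 = 70$)
$- 5 \left(4 + j\right)^{2} \left(21 - 14\right) = - 5 \left(4 + 70\right)^{2} \left(21 - 14\right) = - 5 \cdot 74^{2} \cdot 7 = \left(-5\right) 5476 \cdot 7 = \left(-27380\right) 7 = -191660$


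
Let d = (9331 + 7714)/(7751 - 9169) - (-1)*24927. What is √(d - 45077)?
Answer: I*√40540258410/1418 ≈ 141.99*I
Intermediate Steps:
d = 35329441/1418 (d = 17045/(-1418) - 1*(-24927) = 17045*(-1/1418) + 24927 = -17045/1418 + 24927 = 35329441/1418 ≈ 24915.)
√(d - 45077) = √(35329441/1418 - 45077) = √(-28589745/1418) = I*√40540258410/1418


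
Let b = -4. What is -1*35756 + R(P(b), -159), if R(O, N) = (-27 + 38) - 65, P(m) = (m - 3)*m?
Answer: -35810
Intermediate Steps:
P(m) = m*(-3 + m) (P(m) = (-3 + m)*m = m*(-3 + m))
R(O, N) = -54 (R(O, N) = 11 - 65 = -54)
-1*35756 + R(P(b), -159) = -1*35756 - 54 = -35756 - 54 = -35810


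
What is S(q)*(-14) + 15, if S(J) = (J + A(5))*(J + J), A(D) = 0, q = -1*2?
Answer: -97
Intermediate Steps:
q = -2
S(J) = 2*J² (S(J) = (J + 0)*(J + J) = J*(2*J) = 2*J²)
S(q)*(-14) + 15 = (2*(-2)²)*(-14) + 15 = (2*4)*(-14) + 15 = 8*(-14) + 15 = -112 + 15 = -97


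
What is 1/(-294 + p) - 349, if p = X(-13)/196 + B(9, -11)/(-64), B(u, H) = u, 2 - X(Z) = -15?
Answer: -321834533/922153 ≈ -349.00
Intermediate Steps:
X(Z) = 17 (X(Z) = 2 - 1*(-15) = 2 + 15 = 17)
p = -169/3136 (p = 17/196 + 9/(-64) = 17*(1/196) + 9*(-1/64) = 17/196 - 9/64 = -169/3136 ≈ -0.053890)
1/(-294 + p) - 349 = 1/(-294 - 169/3136) - 349 = 1/(-922153/3136) - 349 = -3136/922153 - 349 = -321834533/922153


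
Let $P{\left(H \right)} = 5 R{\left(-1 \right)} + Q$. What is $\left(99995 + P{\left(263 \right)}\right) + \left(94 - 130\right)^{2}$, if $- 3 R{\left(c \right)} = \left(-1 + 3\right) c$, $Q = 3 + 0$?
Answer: $\frac{303892}{3} \approx 1.013 \cdot 10^{5}$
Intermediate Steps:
$Q = 3$
$R{\left(c \right)} = - \frac{2 c}{3}$ ($R{\left(c \right)} = - \frac{\left(-1 + 3\right) c}{3} = - \frac{2 c}{3}$)
$P{\left(H \right)} = \frac{19}{3}$ ($P{\left(H \right)} = 5 \left(\left(- \frac{2}{3}\right) \left(-1\right)\right) + 3 = 5 \cdot \frac{2}{3} + 3 = \frac{10}{3} + 3 = \frac{19}{3}$)
$\left(99995 + P{\left(263 \right)}\right) + \left(94 - 130\right)^{2} = \left(99995 + \frac{19}{3}\right) + \left(94 - 130\right)^{2} = \frac{300004}{3} + \left(-36\right)^{2} = \frac{300004}{3} + 1296 = \frac{303892}{3}$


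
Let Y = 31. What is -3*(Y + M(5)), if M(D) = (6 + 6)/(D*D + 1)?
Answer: -1227/13 ≈ -94.385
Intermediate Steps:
M(D) = 12/(1 + D²) (M(D) = 12/(D² + 1) = 12/(1 + D²))
-3*(Y + M(5)) = -3*(31 + 12/(1 + 5²)) = -3*(31 + 12/(1 + 25)) = -3*(31 + 12/26) = -3*(31 + 12*(1/26)) = -3*(31 + 6/13) = -3*409/13 = -1227/13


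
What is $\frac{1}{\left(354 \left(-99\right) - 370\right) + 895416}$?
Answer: $\frac{1}{860000} \approx 1.1628 \cdot 10^{-6}$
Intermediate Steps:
$\frac{1}{\left(354 \left(-99\right) - 370\right) + 895416} = \frac{1}{\left(-35046 - 370\right) + 895416} = \frac{1}{-35416 + 895416} = \frac{1}{860000}$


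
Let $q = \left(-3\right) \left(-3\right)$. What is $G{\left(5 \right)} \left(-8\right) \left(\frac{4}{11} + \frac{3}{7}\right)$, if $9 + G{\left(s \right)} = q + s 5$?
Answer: $- \frac{12200}{77} \approx -158.44$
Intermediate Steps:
$q = 9$
$G{\left(s \right)} = 5 s$ ($G{\left(s \right)} = -9 + \left(9 + s 5\right) = -9 + \left(9 + 5 s\right) = 5 s$)
$G{\left(5 \right)} \left(-8\right) \left(\frac{4}{11} + \frac{3}{7}\right) = 5 \cdot 5 \left(-8\right) \left(\frac{4}{11} + \frac{3}{7}\right) = 25 \left(-8\right) \left(4 \cdot \frac{1}{11} + 3 \cdot \frac{1}{7}\right) = - 200 \left(\frac{4}{11} + \frac{3}{7}\right) = \left(-200\right) \frac{61}{77} = - \frac{12200}{77}$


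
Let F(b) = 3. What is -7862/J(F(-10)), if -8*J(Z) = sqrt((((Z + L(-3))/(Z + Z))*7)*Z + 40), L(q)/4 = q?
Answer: 62896*sqrt(34)/17 ≈ 21573.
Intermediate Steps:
L(q) = 4*q
J(Z) = -sqrt(-2 + 7*Z/2)/8 (J(Z) = -sqrt((((Z + 4*(-3))/(Z + Z))*7)*Z + 40)/8 = -sqrt((((Z - 12)/((2*Z)))*7)*Z + 40)/8 = -sqrt((((-12 + Z)*(1/(2*Z)))*7)*Z + 40)/8 = -sqrt((((-12 + Z)/(2*Z))*7)*Z + 40)/8 = -sqrt((7*(-12 + Z)/(2*Z))*Z + 40)/8 = -sqrt((-42 + 7*Z/2) + 40)/8 = -sqrt(-2 + 7*Z/2)/8)
-7862/J(F(-10)) = -7862*(-16/sqrt(-8 + 14*3)) = -7862*(-16/sqrt(-8 + 42)) = -7862*(-8*sqrt(34)/17) = -(-62896)*sqrt(34)/17 = 62896*sqrt(34)/17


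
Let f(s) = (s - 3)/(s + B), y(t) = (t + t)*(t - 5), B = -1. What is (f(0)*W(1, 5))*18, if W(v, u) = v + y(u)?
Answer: 54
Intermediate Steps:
y(t) = 2*t*(-5 + t) (y(t) = (2*t)*(-5 + t) = 2*t*(-5 + t))
f(s) = (-3 + s)/(-1 + s) (f(s) = (s - 3)/(s - 1) = (-3 + s)/(-1 + s))
W(v, u) = v + 2*u*(-5 + u)
(f(0)*W(1, 5))*18 = (((-3 + 0)/(-1 + 0))*(1 + 2*5*(-5 + 5)))*18 = ((-3/(-1))*(1 + 2*5*0))*18 = ((-1*(-3))*(1 + 0))*18 = (3*1)*18 = 3*18 = 54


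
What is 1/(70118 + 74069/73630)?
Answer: 73630/5162862409 ≈ 1.4261e-5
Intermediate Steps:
1/(70118 + 74069/73630) = 1/(5162862409/73630) = 73630/5162862409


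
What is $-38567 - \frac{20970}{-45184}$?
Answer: $- \frac{871295179}{22592} \approx -38567.0$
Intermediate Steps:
$-38567 - \frac{20970}{-45184} = -38567 - - \frac{10485}{22592} = -38567 + \frac{10485}{22592} = - \frac{871295179}{22592}$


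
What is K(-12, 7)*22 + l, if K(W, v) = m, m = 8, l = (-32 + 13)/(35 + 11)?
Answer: 8077/46 ≈ 175.59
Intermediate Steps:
l = -19/46 ≈ -0.41304
K(W, v) = 8
K(-12, 7)*22 + l = 8*22 - 19/46 = 176 - 19/46 = 8077/46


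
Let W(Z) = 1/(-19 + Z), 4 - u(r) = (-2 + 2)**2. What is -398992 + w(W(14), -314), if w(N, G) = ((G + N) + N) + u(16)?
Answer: -1996512/5 ≈ -3.9930e+5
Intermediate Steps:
u(r) = 4 (u(r) = 4 - (-2 + 2)**2 = 4 - 1*0**2 = 4 - 1*0 = 4 + 0 = 4)
w(N, G) = 4 + G + 2*N (w(N, G) = ((G + N) + N) + 4 = (G + 2*N) + 4 = 4 + G + 2*N)
-398992 + w(W(14), -314) = -398992 + (4 - 314 + 2/(-19 + 14)) = -398992 + (4 - 314 + 2/(-5)) = -398992 + (4 - 314 + 2*(-1/5)) = -398992 + (4 - 314 - 2/5) = -398992 - 1552/5 = -1996512/5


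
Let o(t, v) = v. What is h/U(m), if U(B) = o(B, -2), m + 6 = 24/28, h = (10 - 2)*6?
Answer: -24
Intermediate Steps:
h = 48 (h = 8*6 = 48)
m = -36/7 (m = -6 + 24/28 = -6 + 24*(1/28) = -6 + 6/7 = -36/7 ≈ -5.1429)
U(B) = -2
h/U(m) = 48/(-2) = 48*(-½) = -24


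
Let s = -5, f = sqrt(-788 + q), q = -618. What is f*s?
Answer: -5*I*sqrt(1406) ≈ -187.48*I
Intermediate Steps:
f = I*sqrt(1406) (f = sqrt(-788 - 618) = sqrt(-1406) = I*sqrt(1406) ≈ 37.497*I)
f*s = (I*sqrt(1406))*(-5) = -5*I*sqrt(1406)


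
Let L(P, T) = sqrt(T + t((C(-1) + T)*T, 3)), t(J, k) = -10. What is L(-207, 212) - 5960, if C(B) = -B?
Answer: -5960 + sqrt(202) ≈ -5945.8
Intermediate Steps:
L(P, T) = sqrt(-10 + T) (L(P, T) = sqrt(T - 10) = sqrt(-10 + T))
L(-207, 212) - 5960 = sqrt(-10 + 212) - 5960 = sqrt(202) - 5960 = -5960 + sqrt(202)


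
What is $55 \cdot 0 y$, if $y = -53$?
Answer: $0$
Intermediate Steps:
$55 \cdot 0 y = 55 \cdot 0 \left(-53\right) = 0 \left(-53\right) = 0$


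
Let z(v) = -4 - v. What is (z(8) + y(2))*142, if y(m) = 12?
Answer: 0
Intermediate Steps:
(z(8) + y(2))*142 = ((-4 - 1*8) + 12)*142 = ((-4 - 8) + 12)*142 = (-12 + 12)*142 = 0*142 = 0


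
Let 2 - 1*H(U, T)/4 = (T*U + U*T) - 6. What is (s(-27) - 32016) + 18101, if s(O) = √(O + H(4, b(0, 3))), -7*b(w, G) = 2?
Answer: -13915 + 3*√77/7 ≈ -13911.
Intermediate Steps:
b(w, G) = -2/7 (b(w, G) = -⅐*2 = -2/7)
H(U, T) = 32 - 8*T*U (H(U, T) = 8 - 4*((T*U + U*T) - 6) = 8 - 4*((T*U + T*U) - 6) = 8 - 4*(2*T*U - 6) = 8 - 4*(-6 + 2*T*U) = 8 + (24 - 8*T*U) = 32 - 8*T*U)
s(O) = √(288/7 + O) (s(O) = √(O + (32 - 8*(-2/7)*4)) = √(O + (32 + 64/7)) = √(O + 288/7) = √(288/7 + O))
(s(-27) - 32016) + 18101 = (√(2016 + 49*(-27))/7 - 32016) + 18101 = (√(2016 - 1323)/7 - 32016) + 18101 = (√693/7 - 32016) + 18101 = ((3*√77)/7 - 32016) + 18101 = (3*√77/7 - 32016) + 18101 = (-32016 + 3*√77/7) + 18101 = -13915 + 3*√77/7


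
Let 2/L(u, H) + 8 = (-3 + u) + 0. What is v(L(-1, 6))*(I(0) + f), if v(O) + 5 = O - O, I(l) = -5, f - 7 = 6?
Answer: -40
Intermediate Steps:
f = 13 (f = 7 + 6 = 13)
L(u, H) = 2/(-11 + u) (L(u, H) = 2/(-8 + ((-3 + u) + 0)) = 2/(-8 + (-3 + u)) = 2/(-11 + u))
v(O) = -5 (v(O) = -5 + (O - O) = -5 + 0 = -5)
v(L(-1, 6))*(I(0) + f) = -5*(-5 + 13) = -5*8 = -40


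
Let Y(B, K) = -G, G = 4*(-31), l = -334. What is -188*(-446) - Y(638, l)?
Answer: 83724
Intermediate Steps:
G = -124
Y(B, K) = 124 (Y(B, K) = -1*(-124) = 124)
-188*(-446) - Y(638, l) = -188*(-446) - 1*124 = 83848 - 124 = 83724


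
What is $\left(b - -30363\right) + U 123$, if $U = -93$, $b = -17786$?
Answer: $1138$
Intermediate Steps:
$\left(b - -30363\right) + U 123 = \left(-17786 - -30363\right) - 11439 = \left(-17786 + 30363\right) - 11439 = 12577 - 11439 = 1138$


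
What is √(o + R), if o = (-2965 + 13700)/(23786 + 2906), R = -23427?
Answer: I*√4172645244077/13346 ≈ 153.06*I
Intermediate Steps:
o = 10735/26692 ≈ 0.40218
√(o + R) = √(10735/26692 - 23427) = √(-625302749/26692) = I*√4172645244077/13346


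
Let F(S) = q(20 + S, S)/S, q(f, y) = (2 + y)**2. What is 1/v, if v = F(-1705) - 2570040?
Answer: -1705/4384818409 ≈ -3.8884e-7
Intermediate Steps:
F(S) = (2 + S)**2/S
v = -4384818409/1705 (v = (2 - 1705)**2/(-1705) - 2570040 = -1/1705*(-1703)**2 - 2570040 = -1/1705*2900209 - 2570040 = -2900209/1705 - 2570040 = -4384818409/1705 ≈ -2.5717e+6)
1/v = 1/(-4384818409/1705) = -1705/4384818409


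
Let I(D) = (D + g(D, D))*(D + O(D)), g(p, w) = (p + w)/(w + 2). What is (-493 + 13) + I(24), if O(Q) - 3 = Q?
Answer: 10896/13 ≈ 838.15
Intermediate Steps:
g(p, w) = (p + w)/(2 + w)
O(Q) = 3 + Q
I(D) = (3 + 2*D)*(D + 2*D/(2 + D)) (I(D) = (D + (D + D)/(2 + D))*(D + (3 + D)) = (D + (2*D)/(2 + D))*(3 + 2*D) = (D + 2*D/(2 + D))*(3 + 2*D) = (3 + 2*D)*(D + 2*D/(2 + D)))
(-493 + 13) + I(24) = (-493 + 13) + 24*(12 + 2*24² + 11*24)/(2 + 24) = -480 + 24*(12 + 2*576 + 264)/26 = -480 + 24*(1/26)*(12 + 1152 + 264) = -480 + 24*(1/26)*1428 = -480 + 17136/13 = 10896/13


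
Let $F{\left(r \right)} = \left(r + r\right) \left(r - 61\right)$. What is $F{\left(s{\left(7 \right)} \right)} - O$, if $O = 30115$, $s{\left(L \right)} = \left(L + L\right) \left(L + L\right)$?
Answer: $22805$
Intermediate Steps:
$s{\left(L \right)} = 4 L^{2}$ ($s{\left(L \right)} = 2 L 2 L = 4 L^{2}$)
$F{\left(r \right)} = 2 r \left(-61 + r\right)$
$F{\left(s{\left(7 \right)} \right)} - O = 2 \cdot 4 \cdot 7^{2} \left(-61 + 4 \cdot 7^{2}\right) - 30115 = 2 \cdot 4 \cdot 49 \left(-61 + 4 \cdot 49\right) - 30115 = 2 \cdot 196 \left(-61 + 196\right) - 30115 = 2 \cdot 196 \cdot 135 - 30115 = 52920 - 30115 = 22805$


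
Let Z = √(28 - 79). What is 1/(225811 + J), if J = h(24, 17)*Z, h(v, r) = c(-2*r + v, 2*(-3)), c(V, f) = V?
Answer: 13283/2999447813 + 10*I*√51/50990612821 ≈ 4.4285e-6 + 1.4005e-9*I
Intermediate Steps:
h(v, r) = v - 2*r (h(v, r) = -2*r + v = v - 2*r)
Z = I*√51 (Z = √(-51) = I*√51 ≈ 7.1414*I)
J = -10*I*√51 (J = (24 - 2*17)*(I*√51) = (24 - 34)*(I*√51) = -10*I*√51 ≈ -71.414*I)
1/(225811 + J) = 1/(225811 - 10*I*√51)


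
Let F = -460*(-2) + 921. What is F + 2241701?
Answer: 2243542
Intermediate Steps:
F = 1841 (F = 920 + 921 = 1841)
F + 2241701 = 1841 + 2241701 = 2243542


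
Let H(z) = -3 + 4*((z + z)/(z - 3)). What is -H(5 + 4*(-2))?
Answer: -1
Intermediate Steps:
H(z) = -3 + 8*z/(-3 + z) (H(z) = -3 + 4*((2*z)/(-3 + z)) = -3 + 4*(2*z/(-3 + z)) = -3 + 8*z/(-3 + z))
-H(5 + 4*(-2)) = -(9 + 5*(5 + 4*(-2)))/(-3 + (5 + 4*(-2))) = -(9 + 5*(5 - 8))/(-3 + (5 - 8)) = -(9 + 5*(-3))/(-3 - 3) = -(9 - 15)/(-6) = -(-1)*(-6)/6 = -1*1 = -1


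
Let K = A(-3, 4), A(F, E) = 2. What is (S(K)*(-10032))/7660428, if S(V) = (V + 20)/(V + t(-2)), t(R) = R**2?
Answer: -9196/1915107 ≈ -0.0048018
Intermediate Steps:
K = 2
S(V) = (20 + V)/(4 + V) (S(V) = (V + 20)/(V + (-2)**2) = (20 + V)/(V + 4) = (20 + V)/(4 + V))
(S(K)*(-10032))/7660428 = (((20 + 2)/(4 + 2))*(-10032))/7660428 = ((22/6)*(-10032))*(1/7660428) = (((1/6)*22)*(-10032))*(1/7660428) = ((11/3)*(-10032))*(1/7660428) = -36784*1/7660428 = -9196/1915107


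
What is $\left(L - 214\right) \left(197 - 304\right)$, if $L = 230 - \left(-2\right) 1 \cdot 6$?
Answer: $-2996$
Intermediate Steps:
$L = 242$ ($L = 230 - \left(-2\right) 6 = 230 - -12 = 230 + 12 = 242$)
$\left(L - 214\right) \left(197 - 304\right) = \left(242 - 214\right) \left(197 - 304\right) = 28 \left(-107\right) = -2996$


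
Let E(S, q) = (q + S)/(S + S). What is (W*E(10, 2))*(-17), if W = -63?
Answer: 3213/5 ≈ 642.60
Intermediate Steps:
E(S, q) = (S + q)/(2*S) (E(S, q) = (S + q)/((2*S)) = (S + q)*(1/(2*S)) = (S + q)/(2*S))
(W*E(10, 2))*(-17) = -63*(10 + 2)/(2*10)*(-17) = -63*12/(2*10)*(-17) = -63*3/5*(-17) = -189/5*(-17) = 3213/5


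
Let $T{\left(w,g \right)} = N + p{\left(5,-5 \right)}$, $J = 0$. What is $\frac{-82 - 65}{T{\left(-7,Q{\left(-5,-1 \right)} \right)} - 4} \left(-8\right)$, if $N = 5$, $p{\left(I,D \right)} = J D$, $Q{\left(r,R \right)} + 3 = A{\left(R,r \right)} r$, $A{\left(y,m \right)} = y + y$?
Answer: $1176$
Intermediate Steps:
$A{\left(y,m \right)} = 2 y$
$Q{\left(r,R \right)} = -3 + 2 R r$
$p{\left(I,D \right)} = 0$ ($p{\left(I,D \right)} = 0 D = 0$)
$T{\left(w,g \right)} = 5$ ($T{\left(w,g \right)} = 5 + 0 = 5$)
$\frac{-82 - 65}{T{\left(-7,Q{\left(-5,-1 \right)} \right)} - 4} \left(-8\right) = \frac{-82 - 65}{5 - 4} \left(-8\right) = - \frac{147}{1} \left(-8\right) = \left(-147\right) 1 \left(-8\right) = \left(-147\right) \left(-8\right) = 1176$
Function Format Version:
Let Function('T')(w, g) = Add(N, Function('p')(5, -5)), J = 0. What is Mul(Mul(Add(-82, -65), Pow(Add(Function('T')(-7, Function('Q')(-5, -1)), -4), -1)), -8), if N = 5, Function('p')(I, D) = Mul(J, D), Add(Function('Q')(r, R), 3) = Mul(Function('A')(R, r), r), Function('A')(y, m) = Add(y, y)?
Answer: 1176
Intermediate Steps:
Function('A')(y, m) = Mul(2, y)
Function('Q')(r, R) = Add(-3, Mul(2, R, r)) (Function('Q')(r, R) = Add(-3, Mul(Mul(2, R), r)) = Add(-3, Mul(2, R, r)))
Function('p')(I, D) = 0 (Function('p')(I, D) = Mul(0, D) = 0)
Function('T')(w, g) = 5 (Function('T')(w, g) = Add(5, 0) = 5)
Mul(Mul(Add(-82, -65), Pow(Add(Function('T')(-7, Function('Q')(-5, -1)), -4), -1)), -8) = Mul(Mul(Add(-82, -65), Pow(Add(5, -4), -1)), -8) = Mul(Mul(-147, Pow(1, -1)), -8) = Mul(Mul(-147, 1), -8) = Mul(-147, -8) = 1176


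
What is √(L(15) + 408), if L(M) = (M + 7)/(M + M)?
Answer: √91965/15 ≈ 20.217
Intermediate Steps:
L(M) = (7 + M)/(2*M) (L(M) = (7 + M)/((2*M)) = (7 + M)*(1/(2*M)) = (7 + M)/(2*M))
√(L(15) + 408) = √((½)*(7 + 15)/15 + 408) = √((½)*(1/15)*22 + 408) = √(11/15 + 408) = √(6131/15) = √91965/15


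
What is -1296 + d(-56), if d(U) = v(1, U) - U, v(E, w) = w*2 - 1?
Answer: -1353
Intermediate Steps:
v(E, w) = -1 + 2*w (v(E, w) = 2*w - 1 = -1 + 2*w)
d(U) = -1 + U (d(U) = (-1 + 2*U) - U = -1 + U)
-1296 + d(-56) = -1296 + (-1 - 56) = -1296 - 57 = -1353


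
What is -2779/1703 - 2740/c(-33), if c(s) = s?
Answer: 4574513/56199 ≈ 81.398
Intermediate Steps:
-2779/1703 - 2740/c(-33) = -2779/1703 - 2740/(-33) = -2779*1/1703 - 2740*(-1/33) = -2779/1703 + 2740/33 = 4574513/56199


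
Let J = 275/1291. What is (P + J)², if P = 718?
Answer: 859723947369/1666681 ≈ 5.1583e+5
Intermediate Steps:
J = 275/1291 (J = 275*(1/1291) = 275/1291 ≈ 0.21301)
(P + J)² = (718 + 275/1291)² = (927213/1291)² = 859723947369/1666681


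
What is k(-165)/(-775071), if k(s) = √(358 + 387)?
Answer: -√745/775071 ≈ -3.5216e-5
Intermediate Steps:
k(s) = √745
k(-165)/(-775071) = √745/(-775071) = √745*(-1/775071) = -√745/775071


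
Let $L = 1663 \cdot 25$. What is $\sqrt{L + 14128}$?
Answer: $\sqrt{55703} \approx 236.01$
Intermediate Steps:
$L = 41575$
$\sqrt{L + 14128} = \sqrt{41575 + 14128} = \sqrt{55703}$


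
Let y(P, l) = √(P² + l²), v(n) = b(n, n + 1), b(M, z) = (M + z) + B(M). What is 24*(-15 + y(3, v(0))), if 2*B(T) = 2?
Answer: -360 + 24*√13 ≈ -273.47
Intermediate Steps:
B(T) = 1 (B(T) = (½)*2 = 1)
b(M, z) = 1 + M + z (b(M, z) = (M + z) + 1 = 1 + M + z)
v(n) = 2 + 2*n (v(n) = 1 + n + (n + 1) = 1 + n + (1 + n) = 2 + 2*n)
24*(-15 + y(3, v(0))) = 24*(-15 + √(3² + (2 + 2*0)²)) = 24*(-15 + √(9 + (2 + 0)²)) = 24*(-15 + √(9 + 2²)) = 24*(-15 + √(9 + 4)) = 24*(-15 + √13) = -360 + 24*√13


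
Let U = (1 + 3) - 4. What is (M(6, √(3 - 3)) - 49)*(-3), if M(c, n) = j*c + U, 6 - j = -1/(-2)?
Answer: 48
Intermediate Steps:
U = 0 (U = 4 - 4 = 0)
j = 11/2 (j = 6 - (-1)/(-2) = 6 - (-1)*(-1)/2 = 6 - 1*½ = 6 - ½ = 11/2 ≈ 5.5000)
M(c, n) = 11*c/2 (M(c, n) = 11*c/2 + 0 = 11*c/2)
(M(6, √(3 - 3)) - 49)*(-3) = ((11/2)*6 - 49)*(-3) = (33 - 49)*(-3) = -16*(-3) = 48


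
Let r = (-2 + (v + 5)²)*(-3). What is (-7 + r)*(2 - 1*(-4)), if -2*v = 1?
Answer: -741/2 ≈ -370.50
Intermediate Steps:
v = -½ (v = -½*1 = -½ ≈ -0.50000)
r = -219/4 (r = (-2 + (-½ + 5)²)*(-3) = (-2 + (9/2)²)*(-3) = (-2 + 81/4)*(-3) = (73/4)*(-3) = -219/4 ≈ -54.750)
(-7 + r)*(2 - 1*(-4)) = (-7 - 219/4)*(2 - 1*(-4)) = -247*(2 + 4)/4 = -247/4*6 = -741/2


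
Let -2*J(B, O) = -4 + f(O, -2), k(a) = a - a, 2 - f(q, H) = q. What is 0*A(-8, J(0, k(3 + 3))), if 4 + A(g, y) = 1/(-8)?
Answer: 0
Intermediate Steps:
f(q, H) = 2 - q
k(a) = 0
J(B, O) = 1 + O/2 (J(B, O) = -(-4 + (2 - O))/2 = -(-2 - O)/2 = 1 + O/2)
A(g, y) = -33/8 (A(g, y) = -4 + 1/(-8) = -4 - ⅛ = -33/8)
0*A(-8, J(0, k(3 + 3))) = 0*(-33/8) = 0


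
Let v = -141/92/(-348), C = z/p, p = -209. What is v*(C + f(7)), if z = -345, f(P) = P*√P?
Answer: 705/96976 + 329*√7/10672 ≈ 0.088834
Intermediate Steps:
f(P) = P^(3/2)
C = 345/209 (C = -345/(-209) = -345*(-1/209) = 345/209 ≈ 1.6507)
v = 47/10672 (v = -141*1/92*(-1/348) = -141/92*(-1/348) = 47/10672 ≈ 0.0044040)
v*(C + f(7)) = 47*(345/209 + 7^(3/2))/10672 = 47*(345/209 + 7*√7)/10672 = 705/96976 + 329*√7/10672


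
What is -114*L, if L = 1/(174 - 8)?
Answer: -57/83 ≈ -0.68675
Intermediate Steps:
L = 1/166 ≈ 0.0060241
-114*L = -114*1/166 = -57/83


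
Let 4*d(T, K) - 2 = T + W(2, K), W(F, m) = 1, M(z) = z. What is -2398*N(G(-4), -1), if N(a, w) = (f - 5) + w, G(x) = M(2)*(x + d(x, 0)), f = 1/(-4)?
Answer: 29975/2 ≈ 14988.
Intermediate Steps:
f = -1/4 ≈ -0.25000
d(T, K) = 3/4 + T/4 (d(T, K) = 1/2 + (T + 1)/4 = 1/2 + (1 + T)/4 = 1/2 + (1/4 + T/4) = 3/4 + T/4)
G(x) = 3/2 + 5*x/2 (G(x) = 2*(x + (3/4 + x/4)) = 2*(3/4 + 5*x/4) = 3/2 + 5*x/2)
N(a, w) = -21/4 + w (N(a, w) = (-1/4 - 5) + w = -21/4 + w)
-2398*N(G(-4), -1) = -2398*(-21/4 - 1) = -2398*(-25/4) = 29975/2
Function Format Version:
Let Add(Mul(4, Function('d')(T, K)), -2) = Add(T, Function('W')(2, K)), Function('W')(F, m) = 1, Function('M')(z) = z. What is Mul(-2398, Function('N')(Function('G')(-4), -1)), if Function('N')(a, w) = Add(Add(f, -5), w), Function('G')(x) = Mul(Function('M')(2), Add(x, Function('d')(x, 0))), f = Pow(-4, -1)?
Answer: Rational(29975, 2) ≈ 14988.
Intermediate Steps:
f = Rational(-1, 4) ≈ -0.25000
Function('d')(T, K) = Add(Rational(3, 4), Mul(Rational(1, 4), T)) (Function('d')(T, K) = Add(Rational(1, 2), Mul(Rational(1, 4), Add(T, 1))) = Add(Rational(1, 2), Mul(Rational(1, 4), Add(1, T))) = Add(Rational(1, 2), Add(Rational(1, 4), Mul(Rational(1, 4), T))) = Add(Rational(3, 4), Mul(Rational(1, 4), T)))
Function('G')(x) = Add(Rational(3, 2), Mul(Rational(5, 2), x)) (Function('G')(x) = Mul(2, Add(x, Add(Rational(3, 4), Mul(Rational(1, 4), x)))) = Mul(2, Add(Rational(3, 4), Mul(Rational(5, 4), x))) = Add(Rational(3, 2), Mul(Rational(5, 2), x)))
Function('N')(a, w) = Add(Rational(-21, 4), w) (Function('N')(a, w) = Add(Add(Rational(-1, 4), -5), w) = Add(Rational(-21, 4), w))
Mul(-2398, Function('N')(Function('G')(-4), -1)) = Mul(-2398, Add(Rational(-21, 4), -1)) = Mul(-2398, Rational(-25, 4)) = Rational(29975, 2)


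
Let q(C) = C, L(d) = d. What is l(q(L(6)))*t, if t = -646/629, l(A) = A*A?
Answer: -1368/37 ≈ -36.973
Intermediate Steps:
l(A) = A**2
t = -38/37 (t = -646*1/629 = -38/37 ≈ -1.0270)
l(q(L(6)))*t = 6**2*(-38/37) = 36*(-38/37) = -1368/37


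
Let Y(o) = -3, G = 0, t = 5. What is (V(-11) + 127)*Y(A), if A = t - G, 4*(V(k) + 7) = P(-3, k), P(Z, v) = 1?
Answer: -1443/4 ≈ -360.75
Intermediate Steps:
V(k) = -27/4 (V(k) = -7 + (¼)*1 = -7 + ¼ = -27/4)
A = 5 (A = 5 - 1*0 = 5 + 0 = 5)
(V(-11) + 127)*Y(A) = (-27/4 + 127)*(-3) = (481/4)*(-3) = -1443/4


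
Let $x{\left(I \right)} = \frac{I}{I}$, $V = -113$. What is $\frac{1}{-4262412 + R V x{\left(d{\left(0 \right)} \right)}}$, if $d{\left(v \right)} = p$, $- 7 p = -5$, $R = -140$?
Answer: $- \frac{1}{4246592} \approx -2.3548 \cdot 10^{-7}$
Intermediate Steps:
$p = \frac{5}{7}$ ($p = \left(- \frac{1}{7}\right) \left(-5\right) = \frac{5}{7} \approx 0.71429$)
$d{\left(v \right)} = \frac{5}{7}$
$x{\left(I \right)} = 1$
$\frac{1}{-4262412 + R V x{\left(d{\left(0 \right)} \right)}} = \frac{1}{-4262412 + \left(-140\right) \left(-113\right) 1} = \frac{1}{-4262412 + 15820 \cdot 1} = \frac{1}{-4262412 + 15820} = \frac{1}{-4246592} = - \frac{1}{4246592}$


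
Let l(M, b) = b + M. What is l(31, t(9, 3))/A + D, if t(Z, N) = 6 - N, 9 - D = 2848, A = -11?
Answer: -31263/11 ≈ -2842.1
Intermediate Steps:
D = -2839 (D = 9 - 1*2848 = 9 - 2848 = -2839)
l(M, b) = M + b
l(31, t(9, 3))/A + D = (31 + (6 - 1*3))/(-11) - 2839 = (31 + (6 - 3))*(-1/11) - 2839 = (31 + 3)*(-1/11) - 2839 = 34*(-1/11) - 2839 = -34/11 - 2839 = -31263/11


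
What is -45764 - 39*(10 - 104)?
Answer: -42098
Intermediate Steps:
-45764 - 39*(10 - 104) = -45764 - 39*(-94) = -45764 + 3666 = -42098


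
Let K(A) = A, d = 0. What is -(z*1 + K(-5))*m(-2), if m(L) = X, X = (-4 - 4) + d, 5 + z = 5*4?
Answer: 80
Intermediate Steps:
z = 15 (z = -5 + 5*4 = -5 + 20 = 15)
X = -8 (X = (-4 - 4) + 0 = -8 + 0 = -8)
m(L) = -8
-(z*1 + K(-5))*m(-2) = -(15*1 - 5)*(-8) = -(15 - 5)*(-8) = -10*(-8) = -1*(-80) = 80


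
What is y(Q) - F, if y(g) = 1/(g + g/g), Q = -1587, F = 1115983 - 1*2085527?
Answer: 1537696783/1586 ≈ 9.6954e+5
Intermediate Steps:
F = -969544 (F = 1115983 - 2085527 = -969544)
y(g) = 1/(1 + g) (y(g) = 1/(g + 1) = 1/(1 + g))
y(Q) - F = 1/(1 - 1587) - 1*(-969544) = 1/(-1586) + 969544 = -1/1586 + 969544 = 1537696783/1586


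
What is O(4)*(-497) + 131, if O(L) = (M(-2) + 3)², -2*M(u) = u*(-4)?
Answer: -366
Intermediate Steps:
M(u) = 2*u (M(u) = -u*(-4)/2 = -(-2)*u = 2*u)
O(L) = 1 (O(L) = (2*(-2) + 3)² = (-4 + 3)² = (-1)² = 1)
O(4)*(-497) + 131 = 1*(-497) + 131 = -497 + 131 = -366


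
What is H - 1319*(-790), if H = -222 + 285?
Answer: 1042073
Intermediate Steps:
H = 63
H - 1319*(-790) = 63 - 1319*(-790) = 63 + 1042010 = 1042073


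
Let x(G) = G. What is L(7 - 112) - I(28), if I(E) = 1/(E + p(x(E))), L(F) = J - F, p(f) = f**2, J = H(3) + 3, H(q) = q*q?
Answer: 95003/812 ≈ 117.00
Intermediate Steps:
H(q) = q**2
J = 12 (J = 3**2 + 3 = 9 + 3 = 12)
L(F) = 12 - F
I(E) = 1/(E + E**2)
L(7 - 112) - I(28) = (12 - (7 - 112)) - 1/(28*(1 + 28)) = (12 - 1*(-105)) - 1/(28*29) = (12 + 105) - 1/(28*29) = 117 - 1*1/812 = 117 - 1/812 = 95003/812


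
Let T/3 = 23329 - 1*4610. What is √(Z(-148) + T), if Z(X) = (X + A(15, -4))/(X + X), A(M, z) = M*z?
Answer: √76879895/37 ≈ 236.98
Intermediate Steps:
T = 56157 (T = 3*(23329 - 1*4610) = 3*(23329 - 4610) = 3*18719 = 56157)
Z(X) = (-60 + X)/(2*X) (Z(X) = (X + 15*(-4))/(X + X) = (X - 60)/((2*X)) = (-60 + X)*(1/(2*X)) = (-60 + X)/(2*X))
√(Z(-148) + T) = √((½)*(-60 - 148)/(-148) + 56157) = √((½)*(-1/148)*(-208) + 56157) = √(26/37 + 56157) = √(2077835/37) = √76879895/37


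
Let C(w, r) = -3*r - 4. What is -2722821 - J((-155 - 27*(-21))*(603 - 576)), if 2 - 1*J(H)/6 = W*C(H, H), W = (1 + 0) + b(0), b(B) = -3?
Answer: -2322321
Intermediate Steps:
C(w, r) = -4 - 3*r
W = -2 (W = (1 + 0) - 3 = 1 - 3 = -2)
J(H) = -36 - 36*H (J(H) = 12 - (-12)*(-4 - 3*H) = 12 - 6*(8 + 6*H) = 12 + (-48 - 36*H) = -36 - 36*H)
-2722821 - J((-155 - 27*(-21))*(603 - 576)) = -2722821 - (-36 - 36*(-155 - 27*(-21))*(603 - 576)) = -2722821 - (-36 - 36*(-155 + 567)*27) = -2722821 - (-36 - 14832*27) = -2722821 - (-36 - 36*11124) = -2722821 - (-36 - 400464) = -2722821 - 1*(-400500) = -2722821 + 400500 = -2322321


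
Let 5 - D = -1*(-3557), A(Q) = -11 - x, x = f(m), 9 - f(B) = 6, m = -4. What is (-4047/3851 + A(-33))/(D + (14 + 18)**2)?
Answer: 57961/9735328 ≈ 0.0059537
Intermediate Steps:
f(B) = 3 (f(B) = 9 - 1*6 = 9 - 6 = 3)
x = 3
A(Q) = -14 (A(Q) = -11 - 1*3 = -11 - 3 = -14)
D = -3552 (D = 5 - (-1)*(-3557) = 5 - 1*3557 = 5 - 3557 = -3552)
(-4047/3851 + A(-33))/(D + (14 + 18)**2) = (-4047/3851 - 14)/(-3552 + (14 + 18)**2) = (-4047*1/3851 - 14)/(-3552 + 32**2) = (-4047/3851 - 14)/(-3552 + 1024) = -57961/3851/(-2528) = -57961/3851*(-1/2528) = 57961/9735328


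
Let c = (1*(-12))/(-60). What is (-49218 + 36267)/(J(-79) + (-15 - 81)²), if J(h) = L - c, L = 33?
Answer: -64755/46244 ≈ -1.4003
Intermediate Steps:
c = ⅕ (c = -12*(-1/60) = ⅕ ≈ 0.20000)
J(h) = 164/5 (J(h) = 33 - 1*⅕ = 33 - ⅕ = 164/5)
(-49218 + 36267)/(J(-79) + (-15 - 81)²) = (-49218 + 36267)/(164/5 + (-15 - 81)²) = -12951/(164/5 + (-96)²) = -12951/(164/5 + 9216) = -12951/46244/5 = -12951*5/46244 = -64755/46244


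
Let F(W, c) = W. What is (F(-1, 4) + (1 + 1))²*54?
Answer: 54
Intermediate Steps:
(F(-1, 4) + (1 + 1))²*54 = (-1 + (1 + 1))²*54 = (-1 + 2)²*54 = 1²*54 = 1*54 = 54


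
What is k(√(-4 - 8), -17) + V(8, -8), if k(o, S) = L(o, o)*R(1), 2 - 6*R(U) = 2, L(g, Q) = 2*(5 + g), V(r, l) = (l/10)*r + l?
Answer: -72/5 ≈ -14.400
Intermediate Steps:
V(r, l) = l + l*r/10 (V(r, l) = (l*(⅒))*r + l = (l/10)*r + l = l*r/10 + l = l + l*r/10)
L(g, Q) = 10 + 2*g
R(U) = 0 (R(U) = ⅓ - ⅙*2 = ⅓ - ⅓ = 0)
k(o, S) = 0 (k(o, S) = (10 + 2*o)*0 = 0)
k(√(-4 - 8), -17) + V(8, -8) = 0 + (⅒)*(-8)*(10 + 8) = 0 + (⅒)*(-8)*18 = 0 - 72/5 = -72/5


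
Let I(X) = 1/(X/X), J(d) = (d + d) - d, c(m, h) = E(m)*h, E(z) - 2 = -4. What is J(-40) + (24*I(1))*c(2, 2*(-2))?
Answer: 152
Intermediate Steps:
E(z) = -2 (E(z) = 2 - 4 = -2)
c(m, h) = -2*h
J(d) = d (J(d) = 2*d - d = d)
I(X) = 1 (I(X) = 1/1 = 1)
J(-40) + (24*I(1))*c(2, 2*(-2)) = -40 + (24*1)*(-4*(-2)) = -40 + 24*(-2*(-4)) = -40 + 24*8 = -40 + 192 = 152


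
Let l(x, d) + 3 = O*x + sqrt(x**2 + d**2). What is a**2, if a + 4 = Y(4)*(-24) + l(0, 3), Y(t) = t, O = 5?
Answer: 10000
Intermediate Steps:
l(x, d) = -3 + sqrt(d**2 + x**2) + 5*x (l(x, d) = -3 + (5*x + sqrt(x**2 + d**2)) = -3 + (5*x + sqrt(d**2 + x**2)) = -3 + (sqrt(d**2 + x**2) + 5*x) = -3 + sqrt(d**2 + x**2) + 5*x)
a = -100 (a = -4 + (4*(-24) + (-3 + sqrt(3**2 + 0**2) + 5*0)) = -4 + (-96 + (-3 + sqrt(9 + 0) + 0)) = -4 + (-96 + (-3 + sqrt(9) + 0)) = -4 + (-96 + (-3 + 3 + 0)) = -4 + (-96 + 0) = -4 - 96 = -100)
a**2 = (-100)**2 = 10000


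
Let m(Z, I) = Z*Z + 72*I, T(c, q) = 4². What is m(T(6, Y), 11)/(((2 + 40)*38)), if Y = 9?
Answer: 262/399 ≈ 0.65664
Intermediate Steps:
T(c, q) = 16
m(Z, I) = Z² + 72*I
m(T(6, Y), 11)/(((2 + 40)*38)) = (16² + 72*11)/(((2 + 40)*38)) = (256 + 792)/((42*38)) = 1048/1596 = 1048*(1/1596) = 262/399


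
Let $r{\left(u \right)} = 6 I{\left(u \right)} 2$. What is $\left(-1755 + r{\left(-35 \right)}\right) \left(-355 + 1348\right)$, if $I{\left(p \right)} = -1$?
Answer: $-1754631$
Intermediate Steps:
$r{\left(u \right)} = -12$ ($r{\left(u \right)} = 6 \left(-1\right) 2 = \left(-6\right) 2 = -12$)
$\left(-1755 + r{\left(-35 \right)}\right) \left(-355 + 1348\right) = \left(-1755 - 12\right) \left(-355 + 1348\right) = \left(-1767\right) 993 = -1754631$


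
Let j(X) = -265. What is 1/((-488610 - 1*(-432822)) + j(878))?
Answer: -1/56053 ≈ -1.7840e-5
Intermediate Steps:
1/((-488610 - 1*(-432822)) + j(878)) = 1/((-488610 - 1*(-432822)) - 265) = 1/((-488610 + 432822) - 265) = 1/(-55788 - 265) = 1/(-56053) = -1/56053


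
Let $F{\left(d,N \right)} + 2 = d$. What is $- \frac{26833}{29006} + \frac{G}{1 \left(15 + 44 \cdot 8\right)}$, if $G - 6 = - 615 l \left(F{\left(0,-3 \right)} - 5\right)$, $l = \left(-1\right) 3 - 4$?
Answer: $- \frac{883769485}{10645202} \approx -83.021$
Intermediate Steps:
$F{\left(d,N \right)} = -2 + d$
$l = -7$ ($l = -3 - 4 = -7$)
$G = -30129$ ($G = 6 - 615 \left(- 7 \left(\left(-2 + 0\right) - 5\right)\right) = 6 - 615 \left(- 7 \left(-2 - 5\right)\right) = 6 - 615 \left(\left(-7\right) \left(-7\right)\right) = 6 - 30135 = -30129$)
$- \frac{26833}{29006} + \frac{G}{1 \left(15 + 44 \cdot 8\right)} = - \frac{26833}{29006} - \frac{30129}{1 \left(15 + 44 \cdot 8\right)} = \left(-26833\right) \frac{1}{29006} - \frac{30129}{1 \left(15 + 352\right)} = - \frac{26833}{29006} - \frac{30129}{1 \cdot 367} = - \frac{26833}{29006} - \frac{30129}{367} = - \frac{883769485}{10645202}$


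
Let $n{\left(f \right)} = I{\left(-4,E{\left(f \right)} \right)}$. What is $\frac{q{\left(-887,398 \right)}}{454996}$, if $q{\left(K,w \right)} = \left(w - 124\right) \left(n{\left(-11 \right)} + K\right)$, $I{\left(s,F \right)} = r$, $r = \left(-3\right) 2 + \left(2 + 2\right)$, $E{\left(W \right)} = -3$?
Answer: $- \frac{121793}{227498} \approx -0.53536$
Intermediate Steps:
$r = -2$ ($r = -6 + 4 = -2$)
$I{\left(s,F \right)} = -2$
$n{\left(f \right)} = -2$
$q{\left(K,w \right)} = \left(-124 + w\right) \left(-2 + K\right)$ ($q{\left(K,w \right)} = \left(w - 124\right) \left(-2 + K\right) = \left(-124 + w\right) \left(-2 + K\right)$)
$\frac{q{\left(-887,398 \right)}}{454996} = \frac{248 - -109988 - 796 - 353026}{454996} = \left(248 + 109988 - 796 - 353026\right) \frac{1}{454996} = \left(-243586\right) \frac{1}{454996} = - \frac{121793}{227498}$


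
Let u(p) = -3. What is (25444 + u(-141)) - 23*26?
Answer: 24843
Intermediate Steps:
(25444 + u(-141)) - 23*26 = (25444 - 3) - 23*26 = 25441 - 598 = 24843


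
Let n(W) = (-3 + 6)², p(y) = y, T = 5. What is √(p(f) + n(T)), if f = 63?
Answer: 6*√2 ≈ 8.4853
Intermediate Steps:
n(W) = 9 (n(W) = 3² = 9)
√(p(f) + n(T)) = √(63 + 9) = √72 = 6*√2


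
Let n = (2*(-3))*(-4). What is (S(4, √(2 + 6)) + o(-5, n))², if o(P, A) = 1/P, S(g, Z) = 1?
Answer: 16/25 ≈ 0.64000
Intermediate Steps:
n = 24 (n = -6*(-4) = 24)
o(P, A) = 1/P
(S(4, √(2 + 6)) + o(-5, n))² = (1 + 1/(-5))² = (1 - ⅕)² = (⅘)² = 16/25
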